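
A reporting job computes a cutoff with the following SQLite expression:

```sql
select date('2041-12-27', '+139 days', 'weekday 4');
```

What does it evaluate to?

2042-05-15

Applying '+139 days' to 2041-12-27: counting 139 days forward gives 2042-05-15.
`weekday 4` advances to the next Thursday; 2042-05-15 is already a Thursday, so it stays at 2042-05-15.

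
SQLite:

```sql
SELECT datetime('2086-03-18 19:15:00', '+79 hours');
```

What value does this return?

+79 hours from 2086-03-18 19:15:00 is 2086-03-22 02:15:00 (crosses midnight).

2086-03-22 02:15:00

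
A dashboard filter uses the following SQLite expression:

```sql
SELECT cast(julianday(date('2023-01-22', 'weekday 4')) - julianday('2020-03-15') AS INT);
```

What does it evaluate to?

`weekday 4` advances to the next Thursday; 2023-01-22 is a Sunday, so it moves forward to 2023-01-26.
16 days remain in March 2020 after the 15th (31 − 15).
Full months from April 2020 through December 2022 contribute their day counts.
Then 26 days into January 2023.
Total: 16 + 30 + 31 + 30 + 31 + 31 + 30 + 31 + 30 + 31 + 31 + 28 + 31 + 30 + 31 + 30 + 31 + 31 + 30 + 31 + 30 + 31 + 31 + 28 + 31 + 30 + 31 + 30 + 31 + 31 + 30 + 31 + 30 + 31 + 26 = 1047.

1047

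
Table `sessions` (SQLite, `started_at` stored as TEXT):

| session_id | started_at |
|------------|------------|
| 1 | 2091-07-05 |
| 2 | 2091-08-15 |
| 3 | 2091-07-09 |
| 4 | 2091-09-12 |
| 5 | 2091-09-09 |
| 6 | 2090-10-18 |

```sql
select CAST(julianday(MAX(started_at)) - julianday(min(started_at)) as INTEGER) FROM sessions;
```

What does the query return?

MIN = 2090-10-18, MAX = 2091-09-12.
13 days remain in October 2090 after the 18th (31 − 18).
Full months from November 2090 through August 2091 contribute their day counts.
Then 12 days into September 2091.
Total: 13 + 30 + 31 + 31 + 28 + 31 + 30 + 31 + 30 + 31 + 31 + 12 = 329.

329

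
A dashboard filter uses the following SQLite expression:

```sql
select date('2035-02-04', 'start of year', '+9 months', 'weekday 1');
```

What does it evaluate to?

2035-10-01

`start of year` rewinds 2035-02-04 to 2035-01-01.
Adding +9 months to 2035-01-01 gives 2035-10-01.
`weekday 1` advances to the next Monday; 2035-10-01 is already a Monday, so it stays at 2035-10-01.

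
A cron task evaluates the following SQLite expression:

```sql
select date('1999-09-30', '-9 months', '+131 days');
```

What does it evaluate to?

1999-05-10

Adding -9 months to 1999-09-30 gives 1998-12-30.
Applying '+131 days' to 1998-12-30: counting 131 days forward gives 1999-05-10.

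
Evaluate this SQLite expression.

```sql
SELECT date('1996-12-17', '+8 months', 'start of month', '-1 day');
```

1997-07-31

Adding +8 months to 1996-12-17 gives 1997-08-17.
`start of month` rewinds 1997-08-17 to 1997-08-01.
Going back 1 day from 1997-08-01 reaches 1997-07-31 (last day of July, 31 days).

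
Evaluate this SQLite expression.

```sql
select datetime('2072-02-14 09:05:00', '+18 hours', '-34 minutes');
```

+18 hours from 2072-02-14 09:05:00 is 2072-02-15 03:05:00 (crosses midnight).
-34 minutes from 2072-02-15 03:05:00 is 2072-02-15 02:31:00.

2072-02-15 02:31:00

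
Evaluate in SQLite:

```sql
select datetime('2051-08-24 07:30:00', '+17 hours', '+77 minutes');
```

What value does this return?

2051-08-25 01:47:00

+17 hours from 2051-08-24 07:30:00 is 2051-08-25 00:30:00 (crosses midnight).
77 minutes = 1h 17m; +77 minutes from 2051-08-25 00:30:00 is 2051-08-25 01:47:00.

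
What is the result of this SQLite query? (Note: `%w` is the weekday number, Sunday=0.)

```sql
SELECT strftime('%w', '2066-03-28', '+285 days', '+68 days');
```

First apply '+285 days', '+68 days': 2066-03-28 → 2067-03-16.
2067-03-16 is a Wednesday; with Sunday=0 that is 3.

3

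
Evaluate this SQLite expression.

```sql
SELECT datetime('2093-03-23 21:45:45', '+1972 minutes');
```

2093-03-25 06:37:45

1972 minutes = 32h 52m; +1972 minutes from 2093-03-23 21:45:45 is 2093-03-25 06:37:45 (crosses midnight).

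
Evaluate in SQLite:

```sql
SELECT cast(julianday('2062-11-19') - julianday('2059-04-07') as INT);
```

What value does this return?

1322

23 days remain in April 2059 after the 7th (30 − 7).
Full months from May 2059 through October 2062 contribute their day counts.
Then 19 days into November 2062.
Total: 23 + 31 + 30 + 31 + 31 + 30 + 31 + 30 + 31 + 31 + 29 + 31 + 30 + 31 + 30 + 31 + 31 + 30 + 31 + 30 + 31 + 31 + 28 + 31 + 30 + 31 + 30 + 31 + 31 + 30 + 31 + 30 + 31 + 31 + 28 + 31 + 30 + 31 + 30 + 31 + 31 + 30 + 31 + 19 = 1322.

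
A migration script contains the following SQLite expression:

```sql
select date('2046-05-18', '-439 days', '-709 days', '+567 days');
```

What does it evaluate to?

2044-10-14

Applying '-439 days' to 2046-05-18: counting 439 days back gives 2045-03-05.
Applying '-709 days' to 2045-03-05: counting 709 days back gives 2043-03-27.
Applying '+567 days' to 2043-03-27: counting 567 days forward gives 2044-10-14.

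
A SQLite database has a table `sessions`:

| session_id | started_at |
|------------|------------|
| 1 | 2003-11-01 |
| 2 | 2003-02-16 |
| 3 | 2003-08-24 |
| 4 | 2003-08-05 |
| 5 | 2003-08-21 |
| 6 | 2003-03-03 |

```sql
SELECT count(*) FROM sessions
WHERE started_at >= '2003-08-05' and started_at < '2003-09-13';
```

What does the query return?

3

Rows in [2003-08-05, 2003-09-13): 2003-08-24, 2003-08-05, 2003-08-21 → 3 rows.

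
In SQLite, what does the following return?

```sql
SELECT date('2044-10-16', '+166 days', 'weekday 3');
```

Applying '+166 days' to 2044-10-16: counting 166 days forward gives 2045-03-31.
`weekday 3` advances to the next Wednesday; 2045-03-31 is a Friday, so it moves forward to 2045-04-05.

2045-04-05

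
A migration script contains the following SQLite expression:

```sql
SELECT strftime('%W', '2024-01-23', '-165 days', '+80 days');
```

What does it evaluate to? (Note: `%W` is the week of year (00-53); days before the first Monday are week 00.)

44

First apply '-165 days', '+80 days': 2024-01-23 → 2023-10-30.
2023-10-30 is a Monday. SQLite's %W counts Mondays since the year started; the result is 44.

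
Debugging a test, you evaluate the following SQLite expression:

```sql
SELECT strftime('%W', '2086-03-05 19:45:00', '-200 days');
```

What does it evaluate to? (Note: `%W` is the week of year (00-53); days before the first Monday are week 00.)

33

First apply '-200 days': 2086-03-05 19:45:00 → 2085-08-17 19:45:00.
2085-08-17 is a Friday. SQLite's %W counts Mondays since the year started; the result is 33.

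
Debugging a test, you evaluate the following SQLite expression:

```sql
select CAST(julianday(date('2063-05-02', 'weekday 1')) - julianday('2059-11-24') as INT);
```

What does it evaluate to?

`weekday 1` advances to the next Monday; 2063-05-02 is a Wednesday, so it moves forward to 2063-05-07.
6 days remain in November 2059 after the 24th (30 − 24).
Full months from December 2059 through April 2063 contribute their day counts.
Then 7 days into May 2063.
Total: 6 + 31 + 31 + 29 + 31 + 30 + 31 + 30 + 31 + 31 + 30 + 31 + 30 + 31 + 31 + 28 + 31 + 30 + 31 + 30 + 31 + 31 + 30 + 31 + 30 + 31 + 31 + 28 + 31 + 30 + 31 + 30 + 31 + 31 + 30 + 31 + 30 + 31 + 31 + 28 + 31 + 30 + 7 = 1260.

1260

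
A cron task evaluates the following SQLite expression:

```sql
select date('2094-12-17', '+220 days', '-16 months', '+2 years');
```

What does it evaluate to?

2096-03-25

Applying '+220 days' to 2094-12-17: counting 220 days forward gives 2095-07-25.
Adding -16 months to 2095-07-25 gives 2094-03-25.
Adding +2 years to 2094-03-25 gives 2096-03-25.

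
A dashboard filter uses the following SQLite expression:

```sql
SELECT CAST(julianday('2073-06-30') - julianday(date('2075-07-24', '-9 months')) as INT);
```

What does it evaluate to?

Adding -9 months to 2075-07-24 gives 2074-10-24.
0 days remain in June 2073 after the 30th (30 − 30).
Full months from July 2073 through September 2074 contribute their day counts.
Then 24 days into October 2074.
Total: 0 + 31 + 31 + 30 + 31 + 30 + 31 + 31 + 28 + 31 + 30 + 31 + 30 + 31 + 31 + 30 + 24 = 481.
The subtraction is earlier − later, so the result is −481 → -481.

-481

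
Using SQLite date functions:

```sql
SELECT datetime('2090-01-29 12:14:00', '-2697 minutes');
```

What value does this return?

2090-01-27 15:17:00

2697 minutes = 44h 57m; -2697 minutes from 2090-01-29 12:14:00 is 2090-01-27 15:17:00 (crosses midnight).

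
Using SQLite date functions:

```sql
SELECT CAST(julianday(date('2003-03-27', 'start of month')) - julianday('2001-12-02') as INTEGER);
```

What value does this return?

`start of month` rewinds 2003-03-27 to 2003-03-01.
29 days remain in December 2001 after the 2nd (31 − 2).
Full months from January 2002 through February 2003 contribute their day counts.
Then 1 day into March 2003.
Total: 29 + 31 + 28 + 31 + 30 + 31 + 30 + 31 + 31 + 30 + 31 + 30 + 31 + 31 + 28 + 1 = 454.

454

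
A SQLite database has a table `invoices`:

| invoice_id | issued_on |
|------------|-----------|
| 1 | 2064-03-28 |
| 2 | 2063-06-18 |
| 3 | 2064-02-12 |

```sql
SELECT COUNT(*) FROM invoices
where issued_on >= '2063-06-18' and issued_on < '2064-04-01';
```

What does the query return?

3

Rows in [2063-06-18, 2064-04-01): 2064-03-28, 2063-06-18, 2064-02-12 → 3 rows.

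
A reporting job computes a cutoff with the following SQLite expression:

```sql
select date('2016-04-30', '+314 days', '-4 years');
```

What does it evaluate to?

2013-03-10

Applying '+314 days' to 2016-04-30: counting 314 days forward gives 2017-03-10.
Adding -4 years to 2017-03-10 gives 2013-03-10.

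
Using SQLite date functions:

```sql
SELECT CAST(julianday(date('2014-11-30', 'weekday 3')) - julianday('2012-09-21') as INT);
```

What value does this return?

`weekday 3` advances to the next Wednesday; 2014-11-30 is a Sunday, so it moves forward to 2014-12-03.
9 days remain in September 2012 after the 21st (30 − 21).
Full months from October 2012 through November 2014 contribute their day counts.
Then 3 days into December 2014.
Total: 9 + 31 + 30 + 31 + 31 + 28 + 31 + 30 + 31 + 30 + 31 + 31 + 30 + 31 + 30 + 31 + 31 + 28 + 31 + 30 + 31 + 30 + 31 + 31 + 30 + 31 + 30 + 3 = 803.

803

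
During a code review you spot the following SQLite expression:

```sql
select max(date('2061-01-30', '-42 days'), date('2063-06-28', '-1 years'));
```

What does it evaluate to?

date('2061-01-30', '-42 days') → 2060-12-19.
date('2063-06-28', '-1 years') → 2062-06-28.
Later of the two is 2062-06-28.

2062-06-28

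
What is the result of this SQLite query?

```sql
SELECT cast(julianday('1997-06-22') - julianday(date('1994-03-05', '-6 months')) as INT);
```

1386

Adding -6 months to 1994-03-05 gives 1993-09-05.
25 days remain in September 1993 after the 5th (30 − 5).
Full months from October 1993 through May 1997 contribute their day counts.
Then 22 days into June 1997.
Total: 25 + 31 + 30 + 31 + 31 + 28 + 31 + 30 + 31 + 30 + 31 + 31 + 30 + 31 + 30 + 31 + 31 + 28 + 31 + 30 + 31 + 30 + 31 + 31 + 30 + 31 + 30 + 31 + 31 + 29 + 31 + 30 + 31 + 30 + 31 + 31 + 30 + 31 + 30 + 31 + 31 + 28 + 31 + 30 + 31 + 22 = 1386.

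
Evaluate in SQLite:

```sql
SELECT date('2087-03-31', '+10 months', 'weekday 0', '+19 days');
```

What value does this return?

Adding +10 months to 2087-03-31 gives 2088-01-31.
`weekday 0` advances to the next Sunday; 2088-01-31 is a Saturday, so it moves forward to 2088-02-01.
Advancing 19 more days within February lands on 2088-02-20.

2088-02-20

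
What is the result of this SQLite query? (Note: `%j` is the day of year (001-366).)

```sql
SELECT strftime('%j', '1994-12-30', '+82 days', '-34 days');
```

First apply '+82 days', '-34 days': 1994-12-30 → 1995-02-16.
Day-of-year for 1995-02-16: days since 1995-01-01 inclusive = 47, zero-padded to 047.

047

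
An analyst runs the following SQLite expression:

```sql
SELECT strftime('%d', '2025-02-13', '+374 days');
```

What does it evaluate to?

First apply '+374 days': 2025-02-13 → 2026-02-22.
`%d` extracts the 2-digit day of month: 22.

22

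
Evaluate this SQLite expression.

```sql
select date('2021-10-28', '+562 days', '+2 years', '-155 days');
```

Applying '+562 days' to 2021-10-28: counting 562 days forward gives 2023-05-13.
Adding +2 years to 2023-05-13 gives 2025-05-13.
Applying '-155 days' to 2025-05-13: counting 155 days back gives 2024-12-09.

2024-12-09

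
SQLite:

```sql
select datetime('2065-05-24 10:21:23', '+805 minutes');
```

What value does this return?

805 minutes = 13h 25m; +805 minutes from 2065-05-24 10:21:23 is 2065-05-24 23:46:23.

2065-05-24 23:46:23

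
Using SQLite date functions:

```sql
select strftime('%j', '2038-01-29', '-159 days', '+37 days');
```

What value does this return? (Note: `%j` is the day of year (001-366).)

First apply '-159 days', '+37 days': 2038-01-29 → 2037-09-29.
Day-of-year for 2037-09-29: days since 2037-01-01 inclusive = 272, zero-padded to 272.

272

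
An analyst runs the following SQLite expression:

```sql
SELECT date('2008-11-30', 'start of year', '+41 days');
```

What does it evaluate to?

2008-02-11

`start of year` rewinds 2008-11-30 to 2008-01-01.
Applying '+41 days' to 2008-01-01: counting 41 days forward gives 2008-02-11.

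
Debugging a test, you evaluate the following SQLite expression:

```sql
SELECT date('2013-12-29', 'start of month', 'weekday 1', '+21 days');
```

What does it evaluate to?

`start of month` rewinds 2013-12-29 to 2013-12-01.
`weekday 1` advances to the next Monday; 2013-12-01 is a Sunday, so it moves forward to 2013-12-02.
Advancing 21 more days within December lands on 2013-12-23.

2013-12-23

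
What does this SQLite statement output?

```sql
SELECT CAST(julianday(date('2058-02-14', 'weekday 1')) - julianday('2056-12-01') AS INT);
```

444

`weekday 1` advances to the next Monday; 2058-02-14 is a Thursday, so it moves forward to 2058-02-18.
30 days remain in December 2056 after the 1st (31 − 1).
Full months from January 2057 through January 2058 contribute their day counts.
Then 18 days into February 2058.
Total: 30 + 31 + 28 + 31 + 30 + 31 + 30 + 31 + 31 + 30 + 31 + 30 + 31 + 31 + 18 = 444.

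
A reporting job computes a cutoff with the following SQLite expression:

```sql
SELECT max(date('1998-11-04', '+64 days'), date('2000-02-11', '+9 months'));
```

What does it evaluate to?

2000-11-11

date('1998-11-04', '+64 days') → 1999-01-07.
date('2000-02-11', '+9 months') → 2000-11-11.
Later of the two is 2000-11-11.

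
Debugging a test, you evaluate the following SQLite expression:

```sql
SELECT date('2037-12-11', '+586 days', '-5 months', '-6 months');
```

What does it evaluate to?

Applying '+586 days' to 2037-12-11: counting 586 days forward gives 2039-07-20.
Adding -5 months to 2039-07-20 gives 2039-02-20.
Adding -6 months to 2039-02-20 gives 2038-08-20.

2038-08-20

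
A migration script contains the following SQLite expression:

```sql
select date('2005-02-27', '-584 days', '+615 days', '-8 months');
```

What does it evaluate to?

2004-07-30

Applying '-584 days' to 2005-02-27: counting 584 days back gives 2003-07-24.
Applying '+615 days' to 2003-07-24: counting 615 days forward gives 2005-03-30.
Adding -8 months to 2005-03-30 gives 2004-07-30.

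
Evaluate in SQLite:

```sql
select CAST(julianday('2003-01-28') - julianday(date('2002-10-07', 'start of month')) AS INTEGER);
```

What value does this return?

119

`start of month` rewinds 2002-10-07 to 2002-10-01.
30 days remain in October 2002 after the 1st (31 − 1).
November 2002: 30 days.
December 2002: 31 days.
Then 28 days into January 2003.
Total: 30 + 30 + 31 + 28 = 119.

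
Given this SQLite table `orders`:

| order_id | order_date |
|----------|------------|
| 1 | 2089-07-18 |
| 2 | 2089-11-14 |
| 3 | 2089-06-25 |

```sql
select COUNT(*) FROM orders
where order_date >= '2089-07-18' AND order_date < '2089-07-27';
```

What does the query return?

1

Rows in [2089-07-18, 2089-07-27): 2089-07-18 → 1 row.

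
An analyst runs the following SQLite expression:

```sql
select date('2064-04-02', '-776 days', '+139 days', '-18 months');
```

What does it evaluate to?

Applying '-776 days' to 2064-04-02: counting 776 days back gives 2062-02-16.
Applying '+139 days' to 2062-02-16: counting 139 days forward gives 2062-07-05.
Adding -18 months to 2062-07-05 gives 2061-01-05.

2061-01-05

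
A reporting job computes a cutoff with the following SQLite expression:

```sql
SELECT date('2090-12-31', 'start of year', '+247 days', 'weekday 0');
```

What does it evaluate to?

2090-09-10

`start of year` rewinds 2090-12-31 to 2090-01-01.
Applying '+247 days' to 2090-01-01: counting 247 days forward gives 2090-09-05.
`weekday 0` advances to the next Sunday; 2090-09-05 is a Tuesday, so it moves forward to 2090-09-10.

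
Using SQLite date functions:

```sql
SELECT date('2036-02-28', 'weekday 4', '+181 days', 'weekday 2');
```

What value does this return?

`weekday 4` advances to the next Thursday; 2036-02-28 is already a Thursday, so it stays at 2036-02-28.
Applying '+181 days' to 2036-02-28: counting 181 days forward gives 2036-08-27.
`weekday 2` advances to the next Tuesday; 2036-08-27 is a Wednesday, so it moves forward to 2036-09-02.

2036-09-02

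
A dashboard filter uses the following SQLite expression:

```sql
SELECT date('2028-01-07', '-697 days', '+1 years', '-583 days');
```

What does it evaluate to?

Applying '-697 days' to 2028-01-07: counting 697 days back gives 2026-02-09.
Adding +1 year to 2026-02-09 gives 2027-02-09.
Applying '-583 days' to 2027-02-09: counting 583 days back gives 2025-07-06.

2025-07-06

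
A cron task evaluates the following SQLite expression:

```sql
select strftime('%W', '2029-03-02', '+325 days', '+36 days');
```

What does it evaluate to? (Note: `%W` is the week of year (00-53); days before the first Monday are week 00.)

First apply '+325 days', '+36 days': 2029-03-02 → 2030-02-26.
2030-02-26 is a Tuesday. SQLite's %W counts Mondays since the year started; the result is 08.

08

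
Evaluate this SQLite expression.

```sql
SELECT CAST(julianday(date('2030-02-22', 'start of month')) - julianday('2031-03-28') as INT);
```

-420

`start of month` rewinds 2030-02-22 to 2030-02-01.
27 days remain in February 2030 after the 1st (28 − 1).
Full months from March 2030 through February 2031 contribute their day counts.
Then 28 days into March 2031.
Total: 27 + 31 + 30 + 31 + 30 + 31 + 31 + 30 + 31 + 30 + 31 + 31 + 28 + 28 = 420.
The subtraction is earlier − later, so the result is −420 → -420.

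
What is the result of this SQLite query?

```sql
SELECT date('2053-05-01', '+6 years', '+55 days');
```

2059-06-25

Adding +6 years to 2053-05-01 gives 2059-05-01.
Applying '+55 days' to 2059-05-01: counting 55 days forward gives 2059-06-25.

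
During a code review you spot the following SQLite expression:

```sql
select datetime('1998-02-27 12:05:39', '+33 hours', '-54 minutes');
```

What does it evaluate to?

1998-02-28 20:11:39

+33 hours from 1998-02-27 12:05:39 is 1998-02-28 21:05:39 (crosses midnight).
-54 minutes from 1998-02-28 21:05:39 is 1998-02-28 20:11:39.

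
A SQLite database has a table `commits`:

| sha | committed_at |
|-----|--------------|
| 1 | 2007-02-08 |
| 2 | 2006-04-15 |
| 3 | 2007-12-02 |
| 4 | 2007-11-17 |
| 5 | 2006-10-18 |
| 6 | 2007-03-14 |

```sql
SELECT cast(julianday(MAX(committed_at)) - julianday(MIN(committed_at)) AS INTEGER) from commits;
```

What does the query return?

MIN = 2006-04-15, MAX = 2007-12-02.
15 days remain in April 2006 after the 15th (30 − 15).
Full months from May 2006 through November 2007 contribute their day counts.
Then 2 days into December 2007.
Total: 15 + 31 + 30 + 31 + 31 + 30 + 31 + 30 + 31 + 31 + 28 + 31 + 30 + 31 + 30 + 31 + 31 + 30 + 31 + 30 + 2 = 596.

596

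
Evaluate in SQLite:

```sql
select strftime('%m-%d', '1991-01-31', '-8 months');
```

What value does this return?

First apply '-8 months': 1991-01-31 → 1990-05-31.
`%m-%d` extracts the month-day: 05-31.

05-31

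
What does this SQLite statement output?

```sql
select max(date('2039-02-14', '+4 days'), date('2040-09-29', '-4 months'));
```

2040-05-29

date('2039-02-14', '+4 days') → 2039-02-18.
date('2040-09-29', '-4 months') → 2040-05-29.
Later of the two is 2040-05-29.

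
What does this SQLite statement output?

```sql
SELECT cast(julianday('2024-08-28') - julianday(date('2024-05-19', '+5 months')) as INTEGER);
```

-52

Adding +5 months to 2024-05-19 gives 2024-10-19.
3 days remain in August 2024 after the 28th (31 − 28).
September 2024: 30 days.
Then 19 days into October 2024.
Total: 3 + 30 + 19 = 52.
The subtraction is earlier − later, so the result is −52 → -52.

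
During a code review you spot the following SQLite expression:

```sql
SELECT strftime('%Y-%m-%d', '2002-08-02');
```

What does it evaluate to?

2002-08-02

`%Y-%m-%d` extracts the ISO date: 2002-08-02.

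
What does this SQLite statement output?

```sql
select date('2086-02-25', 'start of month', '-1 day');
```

2086-01-31

`start of month` rewinds 2086-02-25 to 2086-02-01.
Going back 1 day from 2086-02-01 reaches 2086-01-31 (last day of January, 31 days).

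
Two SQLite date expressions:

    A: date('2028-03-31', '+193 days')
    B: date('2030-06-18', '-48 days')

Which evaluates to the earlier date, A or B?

A

A = 2028-10-10.
B = 2030-05-01.
A is earlier.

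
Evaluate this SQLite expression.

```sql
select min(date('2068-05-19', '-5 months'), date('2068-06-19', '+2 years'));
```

2067-12-19

date('2068-05-19', '-5 months') → 2067-12-19.
date('2068-06-19', '+2 years') → 2070-06-19.
Earlier of the two is 2067-12-19.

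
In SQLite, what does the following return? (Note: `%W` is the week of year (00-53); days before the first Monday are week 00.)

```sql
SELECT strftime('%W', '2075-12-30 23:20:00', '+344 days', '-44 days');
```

42

First apply '+344 days', '-44 days': 2075-12-30 23:20:00 → 2076-10-25 23:20:00.
2076-10-25 is a Sunday. SQLite's %W counts Mondays since the year started; the result is 42.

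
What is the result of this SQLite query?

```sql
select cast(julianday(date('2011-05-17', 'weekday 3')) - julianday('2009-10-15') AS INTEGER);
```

`weekday 3` advances to the next Wednesday; 2011-05-17 is a Tuesday, so it moves forward to 2011-05-18.
16 days remain in October 2009 after the 15th (31 − 15).
Full months from November 2009 through April 2011 contribute their day counts.
Then 18 days into May 2011.
Total: 16 + 30 + 31 + 31 + 28 + 31 + 30 + 31 + 30 + 31 + 31 + 30 + 31 + 30 + 31 + 31 + 28 + 31 + 30 + 18 = 580.

580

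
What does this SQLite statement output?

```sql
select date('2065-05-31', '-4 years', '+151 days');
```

2061-10-29

Adding -4 years to 2065-05-31 gives 2061-05-31.
Applying '+151 days' to 2061-05-31: counting 151 days forward gives 2061-10-29.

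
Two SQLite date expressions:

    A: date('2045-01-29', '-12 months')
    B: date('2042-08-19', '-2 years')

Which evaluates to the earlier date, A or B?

A = 2044-01-29.
B = 2040-08-19.
B is earlier.

B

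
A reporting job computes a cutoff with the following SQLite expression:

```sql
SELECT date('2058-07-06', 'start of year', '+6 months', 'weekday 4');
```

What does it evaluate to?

`start of year` rewinds 2058-07-06 to 2058-01-01.
Adding +6 months to 2058-01-01 gives 2058-07-01.
`weekday 4` advances to the next Thursday; 2058-07-01 is a Monday, so it moves forward to 2058-07-04.

2058-07-04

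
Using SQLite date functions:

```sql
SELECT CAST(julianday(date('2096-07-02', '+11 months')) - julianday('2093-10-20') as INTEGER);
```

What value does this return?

Adding +11 months to 2096-07-02 gives 2097-06-02.
11 days remain in October 2093 after the 20th (31 − 20).
Full months from November 2093 through May 2097 contribute their day counts.
Then 2 days into June 2097.
Total: 11 + 30 + 31 + 31 + 28 + 31 + 30 + 31 + 30 + 31 + 31 + 30 + 31 + 30 + 31 + 31 + 28 + 31 + 30 + 31 + 30 + 31 + 31 + 30 + 31 + 30 + 31 + 31 + 29 + 31 + 30 + 31 + 30 + 31 + 31 + 30 + 31 + 30 + 31 + 31 + 28 + 31 + 30 + 31 + 2 = 1321.

1321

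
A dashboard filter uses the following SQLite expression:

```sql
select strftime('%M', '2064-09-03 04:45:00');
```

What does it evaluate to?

`%M` extracts the 2-digit minute: 45.

45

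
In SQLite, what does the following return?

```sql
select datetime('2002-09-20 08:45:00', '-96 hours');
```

2002-09-16 08:45:00

-96 hours from 2002-09-20 08:45:00 is 2002-09-16 08:45:00 (crosses midnight).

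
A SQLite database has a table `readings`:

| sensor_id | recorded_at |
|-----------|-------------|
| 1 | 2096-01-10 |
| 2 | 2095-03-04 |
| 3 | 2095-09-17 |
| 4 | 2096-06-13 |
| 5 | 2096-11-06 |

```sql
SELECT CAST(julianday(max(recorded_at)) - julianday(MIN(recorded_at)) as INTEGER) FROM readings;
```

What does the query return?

613

MIN = 2095-03-04, MAX = 2096-11-06.
27 days remain in March 2095 after the 4th (31 − 4).
Full months from April 2095 through October 2096 contribute their day counts.
Then 6 days into November 2096.
Total: 27 + 30 + 31 + 30 + 31 + 31 + 30 + 31 + 30 + 31 + 31 + 29 + 31 + 30 + 31 + 30 + 31 + 31 + 30 + 31 + 6 = 613.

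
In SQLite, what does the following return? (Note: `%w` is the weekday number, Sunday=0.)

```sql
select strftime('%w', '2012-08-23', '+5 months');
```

First apply '+5 months': 2012-08-23 → 2013-01-23.
2013-01-23 is a Wednesday; with Sunday=0 that is 3.

3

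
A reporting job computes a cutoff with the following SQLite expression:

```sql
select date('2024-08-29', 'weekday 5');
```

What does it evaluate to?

2024-08-30

`weekday 5` advances to the next Friday; 2024-08-29 is a Thursday, so it moves forward to 2024-08-30.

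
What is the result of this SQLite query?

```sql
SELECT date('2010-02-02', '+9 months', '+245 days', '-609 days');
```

2009-11-03

Adding +9 months to 2010-02-02 gives 2010-11-02.
Applying '+245 days' to 2010-11-02: counting 245 days forward gives 2011-07-05.
Applying '-609 days' to 2011-07-05: counting 609 days back gives 2009-11-03.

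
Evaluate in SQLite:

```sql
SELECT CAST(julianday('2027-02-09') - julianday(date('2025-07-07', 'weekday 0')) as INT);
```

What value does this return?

576

`weekday 0` advances to the next Sunday; 2025-07-07 is a Monday, so it moves forward to 2025-07-13.
18 days remain in July 2025 after the 13th (31 − 13).
Full months from August 2025 through January 2027 contribute their day counts.
Then 9 days into February 2027.
Total: 18 + 31 + 30 + 31 + 30 + 31 + 31 + 28 + 31 + 30 + 31 + 30 + 31 + 31 + 30 + 31 + 30 + 31 + 31 + 9 = 576.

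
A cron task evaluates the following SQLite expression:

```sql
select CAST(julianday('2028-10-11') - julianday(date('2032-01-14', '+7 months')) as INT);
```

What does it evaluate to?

-1403

Adding +7 months to 2032-01-14 gives 2032-08-14.
20 days remain in October 2028 after the 11th (31 − 11).
Full months from November 2028 through July 2032 contribute their day counts.
Then 14 days into August 2032.
Total: 20 + 30 + 31 + 31 + 28 + 31 + 30 + 31 + 30 + 31 + 31 + 30 + 31 + 30 + 31 + 31 + 28 + 31 + 30 + 31 + 30 + 31 + 31 + 30 + 31 + 30 + 31 + 31 + 28 + 31 + 30 + 31 + 30 + 31 + 31 + 30 + 31 + 30 + 31 + 31 + 29 + 31 + 30 + 31 + 30 + 31 + 14 = 1403.
The subtraction is earlier − later, so the result is −1403 → -1403.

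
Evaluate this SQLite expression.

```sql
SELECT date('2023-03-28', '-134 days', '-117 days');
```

2022-07-20

Applying '-134 days' to 2023-03-28: counting 134 days back gives 2022-11-14.
Applying '-117 days' to 2022-11-14: counting 117 days back gives 2022-07-20.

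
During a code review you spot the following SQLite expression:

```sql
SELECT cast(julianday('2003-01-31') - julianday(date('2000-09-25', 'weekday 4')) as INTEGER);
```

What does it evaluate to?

855

`weekday 4` advances to the next Thursday; 2000-09-25 is a Monday, so it moves forward to 2000-09-28.
2 days remain in September 2000 after the 28th (30 − 28).
Full months from October 2000 through December 2002 contribute their day counts.
Then 31 days into January 2003.
Total: 2 + 31 + 30 + 31 + 31 + 28 + 31 + 30 + 31 + 30 + 31 + 31 + 30 + 31 + 30 + 31 + 31 + 28 + 31 + 30 + 31 + 30 + 31 + 31 + 30 + 31 + 30 + 31 + 31 = 855.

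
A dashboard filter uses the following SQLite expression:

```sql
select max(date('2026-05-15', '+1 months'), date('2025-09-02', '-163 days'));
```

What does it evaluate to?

date('2026-05-15', '+1 months') → 2026-06-15.
date('2025-09-02', '-163 days') → 2025-03-23.
Later of the two is 2026-06-15.

2026-06-15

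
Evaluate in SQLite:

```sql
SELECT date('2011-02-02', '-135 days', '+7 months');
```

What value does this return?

Applying '-135 days' to 2011-02-02: counting 135 days back gives 2010-09-20.
Adding +7 months to 2010-09-20 gives 2011-04-20.

2011-04-20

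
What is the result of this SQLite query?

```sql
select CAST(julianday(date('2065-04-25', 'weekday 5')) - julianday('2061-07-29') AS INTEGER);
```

1372

`weekday 5` advances to the next Friday; 2065-04-25 is a Saturday, so it moves forward to 2065-05-01.
2 days remain in July 2061 after the 29th (31 − 29).
Full months from August 2061 through April 2065 contribute their day counts.
Then 1 day into May 2065.
Total: 2 + 31 + 30 + 31 + 30 + 31 + 31 + 28 + 31 + 30 + 31 + 30 + 31 + 31 + 30 + 31 + 30 + 31 + 31 + 28 + 31 + 30 + 31 + 30 + 31 + 31 + 30 + 31 + 30 + 31 + 31 + 29 + 31 + 30 + 31 + 30 + 31 + 31 + 30 + 31 + 30 + 31 + 31 + 28 + 31 + 30 + 1 = 1372.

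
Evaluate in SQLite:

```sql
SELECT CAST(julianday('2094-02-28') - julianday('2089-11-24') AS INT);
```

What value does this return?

1557

6 days remain in November 2089 after the 24th (30 − 24).
Full months from December 2089 through January 2094 contribute their day counts.
Then 28 days into February 2094.
Total: 6 + 31 + 31 + 28 + 31 + 30 + 31 + 30 + 31 + 31 + 30 + 31 + 30 + 31 + 31 + 28 + 31 + 30 + 31 + 30 + 31 + 31 + 30 + 31 + 30 + 31 + 31 + 29 + 31 + 30 + 31 + 30 + 31 + 31 + 30 + 31 + 30 + 31 + 31 + 28 + 31 + 30 + 31 + 30 + 31 + 31 + 30 + 31 + 30 + 31 + 31 + 28 = 1557.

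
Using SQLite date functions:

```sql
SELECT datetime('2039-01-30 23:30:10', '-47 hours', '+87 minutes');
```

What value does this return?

-47 hours from 2039-01-30 23:30:10 is 2039-01-29 00:30:10 (crosses midnight).
87 minutes = 1h 27m; +87 minutes from 2039-01-29 00:30:10 is 2039-01-29 01:57:10.

2039-01-29 01:57:10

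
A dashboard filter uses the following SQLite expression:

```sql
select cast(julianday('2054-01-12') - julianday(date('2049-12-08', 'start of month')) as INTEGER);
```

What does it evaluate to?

1503

`start of month` rewinds 2049-12-08 to 2049-12-01.
30 days remain in December 2049 after the 1st (31 − 1).
Full months from January 2050 through December 2053 contribute their day counts.
Then 12 days into January 2054.
Total: 30 + 31 + 28 + 31 + 30 + 31 + 30 + 31 + 31 + 30 + 31 + 30 + 31 + 31 + 28 + 31 + 30 + 31 + 30 + 31 + 31 + 30 + 31 + 30 + 31 + 31 + 29 + 31 + 30 + 31 + 30 + 31 + 31 + 30 + 31 + 30 + 31 + 31 + 28 + 31 + 30 + 31 + 30 + 31 + 31 + 30 + 31 + 30 + 31 + 12 = 1503.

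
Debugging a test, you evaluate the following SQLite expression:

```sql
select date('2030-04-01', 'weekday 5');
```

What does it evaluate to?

`weekday 5` advances to the next Friday; 2030-04-01 is a Monday, so it moves forward to 2030-04-05.

2030-04-05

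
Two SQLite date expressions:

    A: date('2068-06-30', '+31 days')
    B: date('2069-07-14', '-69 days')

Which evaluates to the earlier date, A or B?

A = 2068-07-31.
B = 2069-05-06.
A is earlier.

A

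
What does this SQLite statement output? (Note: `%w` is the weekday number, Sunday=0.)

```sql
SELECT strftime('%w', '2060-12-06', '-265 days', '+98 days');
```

2

First apply '-265 days', '+98 days': 2060-12-06 → 2060-06-22.
2060-06-22 is a Tuesday; with Sunday=0 that is 2.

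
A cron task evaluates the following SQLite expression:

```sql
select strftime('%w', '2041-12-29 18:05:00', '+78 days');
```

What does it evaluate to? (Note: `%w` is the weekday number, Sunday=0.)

First apply '+78 days': 2041-12-29 18:05:00 → 2042-03-17 18:05:00.
2042-03-17 is a Monday; with Sunday=0 that is 1.

1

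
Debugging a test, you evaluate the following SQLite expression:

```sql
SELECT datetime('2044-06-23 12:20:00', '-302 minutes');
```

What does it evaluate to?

302 minutes = 5h 2m; -302 minutes from 2044-06-23 12:20:00 is 2044-06-23 07:18:00.

2044-06-23 07:18:00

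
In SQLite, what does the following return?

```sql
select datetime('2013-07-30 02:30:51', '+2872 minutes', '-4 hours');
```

2872 minutes = 47h 52m; +2872 minutes from 2013-07-30 02:30:51 is 2013-08-01 02:22:51 (crosses midnight).
-4 hours from 2013-08-01 02:22:51 is 2013-07-31 22:22:51 (crosses midnight).

2013-07-31 22:22:51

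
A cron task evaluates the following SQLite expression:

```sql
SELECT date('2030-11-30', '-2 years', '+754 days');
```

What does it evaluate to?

2030-12-24

Adding -2 years to 2030-11-30 gives 2028-11-30.
Applying '+754 days' to 2028-11-30: counting 754 days forward gives 2030-12-24.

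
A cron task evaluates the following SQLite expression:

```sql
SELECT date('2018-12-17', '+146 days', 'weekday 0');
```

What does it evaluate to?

Applying '+146 days' to 2018-12-17: counting 146 days forward gives 2019-05-12.
`weekday 0` advances to the next Sunday; 2019-05-12 is already a Sunday, so it stays at 2019-05-12.

2019-05-12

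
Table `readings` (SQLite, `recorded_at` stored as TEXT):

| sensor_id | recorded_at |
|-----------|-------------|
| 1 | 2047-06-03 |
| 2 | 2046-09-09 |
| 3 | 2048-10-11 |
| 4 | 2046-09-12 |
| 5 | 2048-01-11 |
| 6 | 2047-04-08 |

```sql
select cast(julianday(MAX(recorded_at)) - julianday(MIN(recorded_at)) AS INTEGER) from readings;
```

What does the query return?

763

MIN = 2046-09-09, MAX = 2048-10-11.
21 days remain in September 2046 after the 9th (30 − 9).
Full months from October 2046 through September 2048 contribute their day counts.
Then 11 days into October 2048.
Total: 21 + 31 + 30 + 31 + 31 + 28 + 31 + 30 + 31 + 30 + 31 + 31 + 30 + 31 + 30 + 31 + 31 + 29 + 31 + 30 + 31 + 30 + 31 + 31 + 30 + 11 = 763.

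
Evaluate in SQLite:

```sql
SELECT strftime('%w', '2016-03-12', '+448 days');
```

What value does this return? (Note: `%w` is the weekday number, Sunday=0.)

6

First apply '+448 days': 2016-03-12 → 2017-06-03.
2017-06-03 is a Saturday; with Sunday=0 that is 6.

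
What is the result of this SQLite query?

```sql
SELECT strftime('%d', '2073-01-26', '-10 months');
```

First apply '-10 months': 2073-01-26 → 2072-03-26.
`%d` extracts the 2-digit day of month: 26.

26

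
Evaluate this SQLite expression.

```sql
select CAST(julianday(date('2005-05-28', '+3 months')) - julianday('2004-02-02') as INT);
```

Adding +3 months to 2005-05-28 gives 2005-08-28.
27 days remain in February 2004 after the 2nd (29 − 2).
Full months from March 2004 through July 2005 contribute their day counts.
Then 28 days into August 2005.
Total: 27 + 31 + 30 + 31 + 30 + 31 + 31 + 30 + 31 + 30 + 31 + 31 + 28 + 31 + 30 + 31 + 30 + 31 + 28 = 573.

573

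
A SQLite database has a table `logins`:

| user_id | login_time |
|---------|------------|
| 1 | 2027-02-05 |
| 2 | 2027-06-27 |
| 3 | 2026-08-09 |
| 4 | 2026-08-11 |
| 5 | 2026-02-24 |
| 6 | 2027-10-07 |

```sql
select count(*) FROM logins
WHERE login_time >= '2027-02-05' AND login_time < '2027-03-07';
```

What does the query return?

1

Rows in [2027-02-05, 2027-03-07): 2027-02-05 → 1 row.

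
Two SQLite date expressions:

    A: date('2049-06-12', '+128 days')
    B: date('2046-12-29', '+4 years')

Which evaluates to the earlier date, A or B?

A = 2049-10-18.
B = 2050-12-29.
A is earlier.

A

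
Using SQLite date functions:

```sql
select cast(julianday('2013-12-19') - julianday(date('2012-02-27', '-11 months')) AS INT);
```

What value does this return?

998

Adding -11 months to 2012-02-27 gives 2011-03-27.
4 days remain in March 2011 after the 27th (31 − 27).
Full months from April 2011 through November 2013 contribute their day counts.
Then 19 days into December 2013.
Total: 4 + 30 + 31 + 30 + 31 + 31 + 30 + 31 + 30 + 31 + 31 + 29 + 31 + 30 + 31 + 30 + 31 + 31 + 30 + 31 + 30 + 31 + 31 + 28 + 31 + 30 + 31 + 30 + 31 + 31 + 30 + 31 + 30 + 19 = 998.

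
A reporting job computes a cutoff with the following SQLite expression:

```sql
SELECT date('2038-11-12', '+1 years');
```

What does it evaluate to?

2039-11-12

Adding +1 year to 2038-11-12 gives 2039-11-12.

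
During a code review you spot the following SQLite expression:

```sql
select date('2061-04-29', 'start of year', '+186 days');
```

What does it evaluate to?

2061-07-06

`start of year` rewinds 2061-04-29 to 2061-01-01.
Applying '+186 days' to 2061-01-01: counting 186 days forward gives 2061-07-06.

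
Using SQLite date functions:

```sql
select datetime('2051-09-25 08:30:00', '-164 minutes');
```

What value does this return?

164 minutes = 2h 44m; -164 minutes from 2051-09-25 08:30:00 is 2051-09-25 05:46:00.

2051-09-25 05:46:00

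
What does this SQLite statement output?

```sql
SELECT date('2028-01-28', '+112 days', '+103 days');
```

2028-08-30

Applying '+112 days' to 2028-01-28: counting 112 days forward gives 2028-05-19.
Applying '+103 days' to 2028-05-19: counting 103 days forward gives 2028-08-30.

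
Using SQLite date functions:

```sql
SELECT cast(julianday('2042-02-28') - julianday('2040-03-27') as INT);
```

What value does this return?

4 days remain in March 2040 after the 27th (31 − 27).
Full months from April 2040 through January 2042 contribute their day counts.
Then 28 days into February 2042.
Total: 4 + 30 + 31 + 30 + 31 + 31 + 30 + 31 + 30 + 31 + 31 + 28 + 31 + 30 + 31 + 30 + 31 + 31 + 30 + 31 + 30 + 31 + 31 + 28 = 703.

703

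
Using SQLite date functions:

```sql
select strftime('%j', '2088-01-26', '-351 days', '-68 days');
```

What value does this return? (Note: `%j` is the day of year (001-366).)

337

First apply '-351 days', '-68 days': 2088-01-26 → 2086-12-03.
Day-of-year for 2086-12-03: days since 2086-01-01 inclusive = 337, zero-padded to 337.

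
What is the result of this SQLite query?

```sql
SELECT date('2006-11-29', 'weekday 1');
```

2006-12-04

`weekday 1` advances to the next Monday; 2006-11-29 is a Wednesday, so it moves forward to 2006-12-04.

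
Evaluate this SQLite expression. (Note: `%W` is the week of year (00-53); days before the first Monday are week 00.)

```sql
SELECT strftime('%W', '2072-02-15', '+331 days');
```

First apply '+331 days': 2072-02-15 → 2073-01-11.
2073-01-11 is a Wednesday. SQLite's %W counts Mondays since the year started; the result is 02.

02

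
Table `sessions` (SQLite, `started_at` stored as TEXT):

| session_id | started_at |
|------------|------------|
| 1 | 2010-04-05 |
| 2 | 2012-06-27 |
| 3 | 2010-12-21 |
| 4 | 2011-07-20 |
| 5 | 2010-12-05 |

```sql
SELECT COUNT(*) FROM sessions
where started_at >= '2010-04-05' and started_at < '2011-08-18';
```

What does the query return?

Rows in [2010-04-05, 2011-08-18): 2010-04-05, 2010-12-21, 2011-07-20, 2010-12-05 → 4 rows.

4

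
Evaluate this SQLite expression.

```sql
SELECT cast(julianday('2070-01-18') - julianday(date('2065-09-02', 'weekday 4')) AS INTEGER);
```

`weekday 4` advances to the next Thursday; 2065-09-02 is a Wednesday, so it moves forward to 2065-09-03.
27 days remain in September 2065 after the 3rd (30 − 3).
Full months from October 2065 through December 2069 contribute their day counts.
Then 18 days into January 2070.
Total: 27 + 31 + 30 + 31 + 31 + 28 + 31 + 30 + 31 + 30 + 31 + 31 + 30 + 31 + 30 + 31 + 31 + 28 + 31 + 30 + 31 + 30 + 31 + 31 + 30 + 31 + 30 + 31 + 31 + 29 + 31 + 30 + 31 + 30 + 31 + 31 + 30 + 31 + 30 + 31 + 31 + 28 + 31 + 30 + 31 + 30 + 31 + 31 + 30 + 31 + 30 + 31 + 18 = 1598.

1598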